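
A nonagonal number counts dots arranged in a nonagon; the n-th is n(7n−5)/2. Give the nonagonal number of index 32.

32·(7·32 − 5)/2 = 32·219/2 = 3504.

3504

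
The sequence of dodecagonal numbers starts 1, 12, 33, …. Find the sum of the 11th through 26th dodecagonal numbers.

Σ i(5i−4) = 5Σi² − 4Σi over i = 11..26.
Σi = 351 − 55 = 296 and Σi² = 6201 − 385 = 5816.
5·5816 − 4·296 = 27896.

27896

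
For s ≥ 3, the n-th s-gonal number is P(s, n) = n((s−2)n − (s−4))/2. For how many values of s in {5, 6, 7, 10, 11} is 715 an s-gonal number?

2

s = 5: P(5, 22) = 715. ✓
s = 6: P(6, 19) = 703 and P(6, 20) = 780; 715 is not s-gonal.
s = 7: P(7, 17) = 697 and P(7, 18) = 783; 715 is not s-gonal.
s = 10: P(10, 13) = 637 and P(10, 14) = 742; 715 is not s-gonal.
s = 11: P(11, 13) = 715. ✓
Hits: s ∈ {5, 11} → 2.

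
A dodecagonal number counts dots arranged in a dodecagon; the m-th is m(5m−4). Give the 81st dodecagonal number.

32481

81·(5·81 − 4) = 81·401 = 32481.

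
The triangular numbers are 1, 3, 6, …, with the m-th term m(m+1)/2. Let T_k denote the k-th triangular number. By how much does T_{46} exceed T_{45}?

46

Consecutive triangular numbers differ by n: T_{46} − T_{45} = 46.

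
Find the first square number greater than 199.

225

Solve n² > 199 for integer n.
The largest n with value ≤ 199 is 14 (since 196 ≤ 199 < 225), so the first above is n = 15, value 225.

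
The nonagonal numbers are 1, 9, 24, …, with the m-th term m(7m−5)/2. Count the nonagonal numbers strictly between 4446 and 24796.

48

The n-th nonagonal number is n(7n−5)/2.
Smallest index with value > 4446: n = 37 (giving 4699).
Largest index with value < 24796: n = 84 (giving 24486).
Indices 37 through 84: 48 terms.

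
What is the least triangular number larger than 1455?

Solve n(n+1)/2 > 1455 for integer n.
The largest n with value ≤ 1455 is 53 (since 1431 ≤ 1455 < 1485), so the first above is n = 54, value 1485.

1485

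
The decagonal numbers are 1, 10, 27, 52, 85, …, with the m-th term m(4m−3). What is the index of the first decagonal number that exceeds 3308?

Solve n(4n−3) > 3308 for integer n.
The largest n with value ≤ 3308 is 29 (since 3277 ≤ 3308 < 3510), so the first above is n = 30, value 3510.

30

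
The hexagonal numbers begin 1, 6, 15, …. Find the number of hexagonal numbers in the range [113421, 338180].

The n-th hexagonal number is n(2n−1).
Smallest index with value ≥ 113421: n = 239 (giving 114003).
Largest index with value ≤ 338180: n = 411 (giving 337431).
Indices 239 through 411: 173 terms.

173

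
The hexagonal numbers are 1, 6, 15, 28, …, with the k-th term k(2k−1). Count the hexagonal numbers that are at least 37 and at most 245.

The n-th hexagonal number is n(2n−1).
Smallest index with value ≥ 37: n = 5 (giving 45).
Largest index with value ≤ 245: n = 11 (giving 231).
Indices 5 through 11: 7 terms.

7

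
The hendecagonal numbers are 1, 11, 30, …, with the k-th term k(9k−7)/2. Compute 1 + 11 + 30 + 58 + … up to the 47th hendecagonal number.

Σ i(9i−7)/2 = (9Σi² − 7Σi) / 2 over i = 1..47.
Σi = 1128 and Σi² = 35720.
(9·35720 − 7·1128) / 2 = 313584/2 = 156792.

156792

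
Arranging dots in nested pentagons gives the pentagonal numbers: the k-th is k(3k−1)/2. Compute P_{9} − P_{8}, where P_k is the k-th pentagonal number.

25

Consecutive pentagonal numbers differ by 3n − 2: here 3·9 − 2 = 25.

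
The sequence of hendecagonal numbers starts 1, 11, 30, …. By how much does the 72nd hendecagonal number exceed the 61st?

72·(9·72 − 7)/2 = 23076 and 61·(9·61 − 7)/2 = 16531.
Difference: 23076 − 16531 = 6545.

6545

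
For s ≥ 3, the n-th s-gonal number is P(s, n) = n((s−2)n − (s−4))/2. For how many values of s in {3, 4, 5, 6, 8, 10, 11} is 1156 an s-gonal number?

s = 3: P(3, 47) = 1128 and P(3, 48) = 1176; 1156 is not s-gonal.
s = 4: P(4, 34) = 1156. ✓
s = 5: P(5, 27) = 1080 and P(5, 28) = 1162; 1156 is not s-gonal.
s = 6: P(6, 24) = 1128 and P(6, 25) = 1225; 1156 is not s-gonal.
s = 8: P(8, 19) = 1045 and P(8, 20) = 1160; 1156 is not s-gonal.
s = 10: P(10, 17) = 1105 and P(10, 18) = 1242; 1156 is not s-gonal.
s = 11: P(11, 16) = 1096 and P(11, 17) = 1241; 1156 is not s-gonal.
Hits: s ∈ {4} → 1.

1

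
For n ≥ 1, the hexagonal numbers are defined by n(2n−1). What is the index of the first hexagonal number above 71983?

190

Solve n(2n−1) > 71983 for integer n.
The largest n with value ≤ 71983 is 189 (since 71253 ≤ 71983 < 72010), so the first above is n = 190, value 72010.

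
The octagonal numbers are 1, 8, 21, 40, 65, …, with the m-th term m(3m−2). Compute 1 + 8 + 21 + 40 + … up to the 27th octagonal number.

20034

Σ i(3i−2) = 3Σi² − 2Σi over i = 1..27.
Σi = 378 and Σi² = 6930.
3·6930 − 2·378 = 20034.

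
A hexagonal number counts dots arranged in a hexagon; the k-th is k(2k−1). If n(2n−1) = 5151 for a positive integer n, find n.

51

Set n(2n−1) = 5151, giving 2n² − n − 5151 = 0.
So n = (1 + 203) / 4 = 204/4 = 51.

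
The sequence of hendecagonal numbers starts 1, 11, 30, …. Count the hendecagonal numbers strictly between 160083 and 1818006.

The n-th hendecagonal number is n(9n−7)/2.
Smallest index with value > 160083: n = 190 (giving 161785).
Largest index with value < 1818006: n = 635 (giving 1812290).
Indices 190 through 635: 446 terms.

446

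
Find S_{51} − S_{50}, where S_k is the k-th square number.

n² − (n−1)² = 2n − 1, so 51² − 50² = 2·51 − 1 = 101.

101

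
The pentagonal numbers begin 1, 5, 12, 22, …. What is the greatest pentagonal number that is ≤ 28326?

Solve n(3n−1)/2 ≤ 28326 for integer n.
n = 137 gives 28085 ≤ 28326, while n = 138 gives 28497 > 28326; so the answer is 28085.

28085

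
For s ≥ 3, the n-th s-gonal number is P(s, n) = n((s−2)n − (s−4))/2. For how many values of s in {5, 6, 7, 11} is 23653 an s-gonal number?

s = 5: P(5, 125) = 23375 and P(5, 126) = 23751; 23653 is not s-gonal.
s = 6: P(6, 109) = 23653. ✓
s = 7: P(7, 97) = 23377 and P(7, 98) = 23863; 23653 is not s-gonal.
s = 11: P(11, 72) = 23076 and P(11, 73) = 23725; 23653 is not s-gonal.
Hits: s ∈ {6} → 1.

1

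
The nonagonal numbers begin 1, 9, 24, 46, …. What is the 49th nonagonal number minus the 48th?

337

Consecutive nonagonal numbers differ by 7n − 6: here 7·49 − 6 = 337.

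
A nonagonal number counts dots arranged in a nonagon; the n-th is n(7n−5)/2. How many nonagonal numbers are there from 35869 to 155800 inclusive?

110

The n-th nonagonal number is n(7n−5)/2.
Smallest index with value ≥ 35869: n = 102 (giving 36159).
Largest index with value ≤ 155800: n = 211 (giving 155296).
Indices 102 through 211: 110 terms.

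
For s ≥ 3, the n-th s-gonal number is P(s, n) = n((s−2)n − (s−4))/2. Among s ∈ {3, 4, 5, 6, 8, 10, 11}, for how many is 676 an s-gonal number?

s = 3: P(3, 36) = 666 and P(3, 37) = 703; 676 is not s-gonal.
s = 4: P(4, 26) = 676. ✓
s = 5: P(5, 21) = 651 and P(5, 22) = 715; 676 is not s-gonal.
s = 6: P(6, 18) = 630 and P(6, 19) = 703; 676 is not s-gonal.
s = 8: P(8, 15) = 645 and P(8, 16) = 736; 676 is not s-gonal.
s = 10: P(10, 13) = 637 and P(10, 14) = 742; 676 is not s-gonal.
s = 11: P(11, 12) = 606 and P(11, 13) = 715; 676 is not s-gonal.
Hits: s ∈ {4} → 1.

1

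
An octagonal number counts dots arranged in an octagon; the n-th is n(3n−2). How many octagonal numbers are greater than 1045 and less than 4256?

The n-th octagonal number is n(3n−2).
Smallest index with value > 1045: n = 20 (giving 1160).
Largest index with value < 4256: n = 37 (giving 4033).
Indices 20 through 37: 18 terms.

18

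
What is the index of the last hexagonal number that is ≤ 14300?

Solve n(2n−1) ≤ 14300 for integer n.
n = 84 gives 14028 ≤ 14300, while n = 85 gives 14365 > 14300; so the answer is index 84.

84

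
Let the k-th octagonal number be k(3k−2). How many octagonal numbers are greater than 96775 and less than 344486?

The n-th octagonal number is n(3n−2).
Smallest index with value > 96775: n = 180 (giving 96840).
Largest index with value < 344486: n = 339 (giving 344085).
Indices 180 through 339: 160 terms.

160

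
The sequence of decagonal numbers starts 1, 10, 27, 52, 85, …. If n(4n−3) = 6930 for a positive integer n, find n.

42

Set n(4n−3) = 6930, giving 4n² − 3n − 6930 = 0.
The discriminant is 9 + 16·6930 = 110889, and √110889 = 333.
So n = (3 + 333) / 8 = 336/8 = 42.
Check: 42·(4·42 − 3) = 6930. ✓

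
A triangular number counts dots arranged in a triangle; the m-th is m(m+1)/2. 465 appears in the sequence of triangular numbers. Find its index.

Set n(n+1)/2 = 465, giving n² + n − 930 = 0.
The discriminant is 1 + 8·465 = 3721, and √3721 = 61.
So n = (-1 + 61) / 2 = 60/2 = 30.

30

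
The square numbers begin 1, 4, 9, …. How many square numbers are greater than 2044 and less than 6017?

The n-th square number is n².
Smallest index with value > 2044: n = 46 (giving 2116).
Largest index with value < 6017: n = 77 (giving 5929).
Indices 46 through 77: 32 terms.

32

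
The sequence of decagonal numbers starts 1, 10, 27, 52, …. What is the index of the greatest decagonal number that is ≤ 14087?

59

Solve n(4n−3) ≤ 14087 for integer n.
n = 59 gives 13747 ≤ 14087, while n = 60 gives 14220 > 14087; so the answer is index 59.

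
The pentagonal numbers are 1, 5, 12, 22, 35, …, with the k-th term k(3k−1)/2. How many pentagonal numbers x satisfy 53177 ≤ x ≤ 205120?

The n-th pentagonal number is n(3n−1)/2.
Smallest index with value ≥ 53177: n = 189 (giving 53487).
Largest index with value ≤ 205120: n = 369 (giving 204057).
Indices 189 through 369: 181 terms.

181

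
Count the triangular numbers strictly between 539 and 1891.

28

The n-th triangular number is n(n+1)/2.
Smallest index with value > 539: n = 33 (giving 561).
Largest index with value < 1891: n = 60 (giving 1830).
Indices 33 through 60: 28 terms.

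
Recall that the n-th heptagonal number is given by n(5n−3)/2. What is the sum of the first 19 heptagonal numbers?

5890

Σ i(5i−3)/2 = (5Σi² − 3Σi) / 2 over i = 1..19.
Σi = 190 and Σi² = 2470.
(5·2470 − 3·190) / 2 = 11780/2 = 5890.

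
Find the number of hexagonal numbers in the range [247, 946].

11

The n-th hexagonal number is n(2n−1).
Smallest index with value ≥ 247: n = 12 (giving 276).
Largest index with value ≤ 946: n = 22 (giving 946).
Indices 12 through 22: 11 terms.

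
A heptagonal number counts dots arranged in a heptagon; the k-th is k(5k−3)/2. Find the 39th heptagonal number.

3744

The 39th heptagonal number is n(5n−3)/2 with n = 39.
39·(5·39 − 3)/2 = 39·192/2 = 39·96 = 3744.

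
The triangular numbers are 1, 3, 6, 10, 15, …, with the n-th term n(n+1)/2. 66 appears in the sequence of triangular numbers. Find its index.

Set n(n+1)/2 = 66, giving n² + n − 132 = 0.
So n = (-1 + 23) / 2 = 22/2 = 11.
Check: 11·12/2 = 66. ✓

11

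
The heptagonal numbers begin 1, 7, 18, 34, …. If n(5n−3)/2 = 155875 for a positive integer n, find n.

250

Set n(5n−3)/2 = 155875, giving 5n² − 3n − 311750 = 0.
The discriminant is 9 + 40·155875 = 6235009, and √6235009 = 2497.
So n = (3 + 2497) / 10 = 2500/10 = 250.
Check: 250·(5·250 − 3)/2 = 155875. ✓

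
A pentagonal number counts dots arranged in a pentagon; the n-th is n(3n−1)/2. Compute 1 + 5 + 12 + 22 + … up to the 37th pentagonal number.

26011

Σ i(3i−1)/2 = (3Σi² − Σi) / 2 over i = 1..37.
Σi = 703 and Σi² = 17575.
(3·17575 − 1·703) / 2 = 52022/2 = 26011.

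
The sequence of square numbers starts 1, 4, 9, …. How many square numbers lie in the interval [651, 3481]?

The n-th square number is n².
Smallest index with value ≥ 651: n = 26 (giving 676).
Largest index with value ≤ 3481: n = 59 (giving 3481).
Indices 26 through 59: 34 terms.

34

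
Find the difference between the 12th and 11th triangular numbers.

Consecutive triangular numbers differ by n: T_{12} − T_{11} = 12.

12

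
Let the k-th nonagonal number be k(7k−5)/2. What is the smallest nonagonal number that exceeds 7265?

7291

Solve n(7n−5)/2 > 7265 for integer n.
The largest n with value ≤ 7265 is 45 (since 6975 ≤ 7265 < 7291), so the first above is n = 46, value 7291.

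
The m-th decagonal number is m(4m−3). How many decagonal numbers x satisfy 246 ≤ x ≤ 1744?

The n-th decagonal number is n(4n−3).
Smallest index with value ≥ 246: n = 9 (giving 297).
Largest index with value ≤ 1744: n = 21 (giving 1701).
Indices 9 through 21: 13 terms.

13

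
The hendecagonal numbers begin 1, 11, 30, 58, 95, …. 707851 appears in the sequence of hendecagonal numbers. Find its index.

Set n(9n−7)/2 = 707851, giving 9n² − 7n − 1415702 = 0.
So n = (7 + 7139) / 18 = 7146/18 = 397.
Check: 397·(9·397 − 7)/2 = 707851. ✓

397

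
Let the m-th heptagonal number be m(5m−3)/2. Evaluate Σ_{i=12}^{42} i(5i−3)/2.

61442

Σ i(5i−3)/2 = (5Σi² − 3Σi) / 2 over i = 12..42.
Σi = 903 − 66 = 837 and Σi² = 25585 − 506 = 25079.
(5·25079 − 3·837) / 2 = 122884/2 = 61442.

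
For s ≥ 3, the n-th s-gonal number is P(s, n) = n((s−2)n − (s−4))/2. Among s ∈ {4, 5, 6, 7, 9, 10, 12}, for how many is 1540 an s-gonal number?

2

s = 4: P(4, 39) = 1521 and P(4, 40) = 1600; 1540 is not s-gonal.
s = 5: P(5, 32) = 1520 and P(5, 33) = 1617; 1540 is not s-gonal.
s = 6: P(6, 28) = 1540. ✓
s = 7: P(7, 25) = 1525 and P(7, 26) = 1651; 1540 is not s-gonal.
s = 9: P(9, 21) = 1491 and P(9, 22) = 1639; 1540 is not s-gonal.
s = 10: P(10, 20) = 1540. ✓
s = 12: P(12, 17) = 1377 and P(12, 18) = 1548; 1540 is not s-gonal.
Hits: s ∈ {6, 10} → 2.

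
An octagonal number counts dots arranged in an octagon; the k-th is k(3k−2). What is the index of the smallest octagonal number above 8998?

Solve n(3n−2) > 8998 for integer n.
The largest n with value ≤ 8998 is 55 (since 8965 ≤ 8998 < 9296), so the first above is n = 56, value 9296.

56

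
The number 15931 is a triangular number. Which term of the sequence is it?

Set n(n+1)/2 = 15931, giving n² + n − 31862 = 0.
So n = (-1 + 357) / 2 = 356/2 = 178.

178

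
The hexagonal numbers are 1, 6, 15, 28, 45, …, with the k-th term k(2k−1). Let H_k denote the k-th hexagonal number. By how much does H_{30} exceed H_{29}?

117

Consecutive hexagonal numbers differ by 4n − 3: here 4·30 − 3 = 117.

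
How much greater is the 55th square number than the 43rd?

55² = 3025 and 43² = 1849.
Difference: 3025 − 1849 = 1176.

1176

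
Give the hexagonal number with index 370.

273430

The 370th hexagonal number is n(2n−1) with n = 370.
370·(2·370 − 1) = 370·739 = 273430.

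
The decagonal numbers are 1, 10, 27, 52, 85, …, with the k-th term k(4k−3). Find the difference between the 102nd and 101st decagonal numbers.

Consecutive decagonal numbers differ by 8n − 7: here 8·102 − 7 = 809.

809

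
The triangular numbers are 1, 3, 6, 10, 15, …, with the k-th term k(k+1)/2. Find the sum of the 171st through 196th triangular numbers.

440856

Σ i(i+1)/2 = (Σi² + Σi) / 2 over i = 171..196.
Σi = 19306 − 14535 = 4771 and Σi² = 2529086 − 1652145 = 876941.
(1·876941 + 1·4771) / 2 = 881712/2 = 440856.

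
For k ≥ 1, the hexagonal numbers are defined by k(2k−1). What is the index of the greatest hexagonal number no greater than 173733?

294

Solve n(2n−1) ≤ 173733 for integer n.
n = 294 gives 172578 ≤ 173733, while n = 295 gives 173755 > 173733; so the answer is index 294.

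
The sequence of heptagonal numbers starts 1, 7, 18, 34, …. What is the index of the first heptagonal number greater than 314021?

Solve n(5n−3)/2 > 314021 for integer n.
The largest n with value ≤ 314021 is 354 (since 312759 ≤ 314021 < 314530), so the first above is n = 355, value 314530.

355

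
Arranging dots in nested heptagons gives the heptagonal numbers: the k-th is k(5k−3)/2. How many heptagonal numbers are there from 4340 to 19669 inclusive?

The n-th heptagonal number is n(5n−3)/2.
Smallest index with value ≥ 4340: n = 42 (giving 4347).
Largest index with value ≤ 19669: n = 89 (giving 19669).
Indices 42 through 89: 48 terms.

48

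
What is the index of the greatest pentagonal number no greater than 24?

Solve n(3n−1)/2 ≤ 24 for integer n.
n = 4 gives 22 ≤ 24, while n = 5 gives 35 > 24; so the answer is index 4.

4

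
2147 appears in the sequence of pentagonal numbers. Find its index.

Set n(3n−1)/2 = 2147, giving 3n² − n − 4294 = 0.
The discriminant is 1 + 24·2147 = 51529, and √51529 = 227.
So n = (1 + 227) / 6 = 228/6 = 38.
Check: 38·(3·38 − 1)/2 = 2147. ✓

38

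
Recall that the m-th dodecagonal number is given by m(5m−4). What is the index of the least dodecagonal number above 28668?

77

Solve n(5n−4) > 28668 for integer n.
The largest n with value ≤ 28668 is 76 (since 28576 ≤ 28668 < 29337), so the first above is n = 77, value 29337.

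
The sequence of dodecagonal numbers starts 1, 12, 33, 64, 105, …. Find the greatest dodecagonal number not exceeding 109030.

Solve n(5n−4) ≤ 109030 for integer n.
n = 148 gives 108928 ≤ 109030, while n = 149 gives 110409 > 109030; so the answer is 108928.

108928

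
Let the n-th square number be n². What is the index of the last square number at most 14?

3

Solve n² ≤ 14 for integer n.
n = 3 gives 9 ≤ 14, while n = 4 gives 16 > 14; so the answer is index 3.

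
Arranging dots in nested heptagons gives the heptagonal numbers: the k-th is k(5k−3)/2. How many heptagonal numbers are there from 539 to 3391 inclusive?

23

The n-th heptagonal number is n(5n−3)/2.
Smallest index with value ≥ 539: n = 15 (giving 540).
Largest index with value ≤ 3391: n = 37 (giving 3367).
Indices 15 through 37: 23 terms.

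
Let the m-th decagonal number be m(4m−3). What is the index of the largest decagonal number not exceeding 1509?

19

Solve n(4n−3) ≤ 1509 for integer n.
n = 19 gives 1387 ≤ 1509, while n = 20 gives 1540 > 1509; so the answer is index 19.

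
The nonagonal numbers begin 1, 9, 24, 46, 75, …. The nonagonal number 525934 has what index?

388

Set n(7n−5)/2 = 525934, giving 7n² − 5n − 1051868 = 0.
The discriminant is 25 + 56·525934 = 29452329, and √29452329 = 5427.
So n = (5 + 5427) / 14 = 5432/14 = 388.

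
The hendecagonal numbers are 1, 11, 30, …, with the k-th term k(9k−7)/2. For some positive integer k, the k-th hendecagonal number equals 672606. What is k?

387

Set n(9n−7)/2 = 672606, giving 9n² − 7n − 1345212 = 0.
The discriminant is 49 + 72·672606 = 48427681, and √48427681 = 6959.
So n = (7 + 6959) / 18 = 6966/18 = 387.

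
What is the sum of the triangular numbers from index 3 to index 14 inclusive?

Σ i(i+1)/2 = (Σi² + Σi) / 2 over i = 3..14.
Σi = 105 − 3 = 102 and Σi² = 1015 − 5 = 1010.
(1·1010 + 1·102) / 2 = 1112/2 = 556.

556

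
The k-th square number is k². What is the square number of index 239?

239² = 57121.

57121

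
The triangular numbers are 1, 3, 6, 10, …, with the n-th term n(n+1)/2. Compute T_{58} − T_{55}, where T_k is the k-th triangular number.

58·59/2 = 1711 and 55·56/2 = 1540.
Difference: 1711 − 1540 = 171.

171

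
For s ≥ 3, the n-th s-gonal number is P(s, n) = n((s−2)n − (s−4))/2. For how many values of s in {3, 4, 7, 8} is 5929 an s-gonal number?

2

s = 3: P(3, 108) = 5886 and P(3, 109) = 5995; 5929 is not s-gonal.
s = 4: P(4, 77) = 5929. ✓
s = 7: P(7, 49) = 5929. ✓
s = 8: P(8, 44) = 5720 and P(8, 45) = 5985; 5929 is not s-gonal.
Hits: s ∈ {4, 7} → 2.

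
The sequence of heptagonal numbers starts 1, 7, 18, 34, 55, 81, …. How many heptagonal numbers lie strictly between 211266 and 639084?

The n-th heptagonal number is n(5n−3)/2.
Smallest index with value > 211266: n = 292 (giving 212722).
Largest index with value < 639084: n = 505 (giving 636805).
Indices 292 through 505: 214 terms.

214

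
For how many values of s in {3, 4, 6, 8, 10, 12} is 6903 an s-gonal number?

s = 3: P(3, 117) = 6903. ✓
s = 4: P(4, 83) = 6889 and P(4, 84) = 7056; 6903 is not s-gonal.
s = 6: P(6, 59) = 6903. ✓
s = 8: P(8, 48) = 6816 and P(8, 49) = 7105; 6903 is not s-gonal.
s = 10: P(10, 41) = 6601 and P(10, 42) = 6930; 6903 is not s-gonal.
s = 12: P(12, 37) = 6697 and P(12, 38) = 7068; 6903 is not s-gonal.
Hits: s ∈ {3, 6} → 2.

2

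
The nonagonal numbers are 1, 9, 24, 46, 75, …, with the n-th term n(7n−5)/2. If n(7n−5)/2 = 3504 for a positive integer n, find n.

32

Set n(7n−5)/2 = 3504, giving 7n² − 5n − 7008 = 0.
The discriminant is 25 + 56·3504 = 196249, and √196249 = 443.
So n = (5 + 443) / 14 = 448/14 = 32.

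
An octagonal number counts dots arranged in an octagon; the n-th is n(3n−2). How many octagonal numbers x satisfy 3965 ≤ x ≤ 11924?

27

The n-th octagonal number is n(3n−2).
Smallest index with value ≥ 3965: n = 37 (giving 4033).
Largest index with value ≤ 11924: n = 63 (giving 11781).
Indices 37 through 63: 27 terms.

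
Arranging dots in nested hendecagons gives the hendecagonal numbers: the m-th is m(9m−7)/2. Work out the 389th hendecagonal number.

679583

The 389th hendecagonal number is n(9n−7)/2 with n = 389.
389·(9·389 − 7)/2 = 389·3494/2 = 389·1747 = 679583.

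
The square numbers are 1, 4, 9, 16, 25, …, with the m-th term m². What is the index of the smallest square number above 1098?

34

Solve n² > 1098 for integer n.
The largest n with value ≤ 1098 is 33 (since 1089 ≤ 1098 < 1156), so the first above is n = 34, value 1156.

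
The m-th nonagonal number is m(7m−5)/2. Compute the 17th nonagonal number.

969

The 17th nonagonal number is n(7n−5)/2 with n = 17.
17·(7·17 − 5)/2 = 17·114/2 = 17·57 = 969.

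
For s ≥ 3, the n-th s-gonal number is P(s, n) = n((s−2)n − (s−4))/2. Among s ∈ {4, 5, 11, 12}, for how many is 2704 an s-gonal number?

s = 4: P(4, 52) = 2704. ✓
s = 5: P(5, 42) = 2625 and P(5, 43) = 2752; 2704 is not s-gonal.
s = 11: P(11, 24) = 2508 and P(11, 25) = 2725; 2704 is not s-gonal.
s = 12: P(12, 23) = 2553 and P(12, 24) = 2784; 2704 is not s-gonal.
Hits: s ∈ {4} → 1.

1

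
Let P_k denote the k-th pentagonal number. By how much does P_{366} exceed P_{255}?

366·(3·366 − 1)/2 = 200751 and 255·(3·255 − 1)/2 = 97410.
Difference: 200751 − 97410 = 103341.

103341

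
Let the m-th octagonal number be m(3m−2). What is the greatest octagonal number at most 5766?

Solve n(3n−2) ≤ 5766 for integer n.
n = 44 gives 5720 ≤ 5766, while n = 45 gives 5985 > 5766; so the answer is 5720.

5720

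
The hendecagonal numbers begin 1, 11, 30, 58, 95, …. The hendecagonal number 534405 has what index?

Set n(9n−7)/2 = 534405, giving 9n² − 7n − 1068810 = 0.
The discriminant is 49 + 72·534405 = 38477209, and √38477209 = 6203.
So n = (7 + 6203) / 18 = 6210/18 = 345.

345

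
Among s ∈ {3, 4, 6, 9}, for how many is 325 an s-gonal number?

3

s = 3: P(3, 25) = 325. ✓
s = 4: P(4, 18) = 324 and P(4, 19) = 361; 325 is not s-gonal.
s = 6: P(6, 13) = 325. ✓
s = 9: P(9, 10) = 325. ✓
Hits: s ∈ {3, 6, 9} → 3.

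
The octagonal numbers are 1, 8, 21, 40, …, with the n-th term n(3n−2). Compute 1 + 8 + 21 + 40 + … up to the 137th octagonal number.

2580669

Σ i(3i−2) = 3Σi² − 2Σi over i = 1..137.
Σi = 9453 and Σi² = 866525.
3·866525 − 2·9453 = 2580669.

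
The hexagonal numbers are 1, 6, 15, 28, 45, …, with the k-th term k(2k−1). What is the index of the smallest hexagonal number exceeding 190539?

Solve n(2n−1) > 190539 for integer n.
The largest n with value ≤ 190539 is 308 (since 189420 ≤ 190539 < 190653), so the first above is n = 309, value 190653.

309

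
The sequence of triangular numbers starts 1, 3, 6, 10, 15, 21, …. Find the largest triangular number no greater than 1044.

Solve n(n+1)/2 ≤ 1044 for integer n.
n = 45 gives 1035 ≤ 1044, while n = 46 gives 1081 > 1044; so the answer is 1035.

1035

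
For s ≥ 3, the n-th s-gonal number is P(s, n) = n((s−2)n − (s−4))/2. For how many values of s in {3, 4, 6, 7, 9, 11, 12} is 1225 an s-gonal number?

3

s = 3: P(3, 49) = 1225. ✓
s = 4: P(4, 35) = 1225. ✓
s = 6: P(6, 25) = 1225. ✓
s = 7: P(7, 22) = 1177 and P(7, 23) = 1288; 1225 is not s-gonal.
s = 9: P(9, 19) = 1216 and P(9, 20) = 1350; 1225 is not s-gonal.
s = 11: P(11, 16) = 1096 and P(11, 17) = 1241; 1225 is not s-gonal.
s = 12: P(12, 16) = 1216 and P(12, 17) = 1377; 1225 is not s-gonal.
Hits: s ∈ {3, 4, 6} → 3.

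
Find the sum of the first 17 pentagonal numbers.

Σ i(3i−1)/2 = (3Σi² − Σi) / 2 over i = 1..17.
Σi = 153 and Σi² = 1785.
(3·1785 − 1·153) / 2 = 5202/2 = 2601.

2601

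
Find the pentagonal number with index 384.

220992

The 384th pentagonal number is n(3n−1)/2 with n = 384.
384·(3·384 − 1)/2 = 384·1151/2 = 220992.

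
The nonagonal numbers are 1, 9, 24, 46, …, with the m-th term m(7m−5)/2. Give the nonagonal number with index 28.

The 28th nonagonal number is n(7n−5)/2 with n = 28.
28·(7·28 − 5)/2 = 28·191/2 = 2674.

2674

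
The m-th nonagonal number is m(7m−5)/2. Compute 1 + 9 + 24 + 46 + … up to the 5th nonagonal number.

Σ i(7i−5)/2 = (7Σi² − 5Σi) / 2 over i = 1..5.
Σi = 15 and Σi² = 55.
(7·55 − 5·15) / 2 = 310/2 = 155.

155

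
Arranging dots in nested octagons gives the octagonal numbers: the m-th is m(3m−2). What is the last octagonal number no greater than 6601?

Solve n(3n−2) ≤ 6601 for integer n.
n = 47 gives 6533 ≤ 6601, while n = 48 gives 6816 > 6601; so the answer is 6533.

6533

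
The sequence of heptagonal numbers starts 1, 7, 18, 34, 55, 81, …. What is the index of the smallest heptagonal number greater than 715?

Solve n(5n−3)/2 > 715 for integer n.
The largest n with value ≤ 715 is 17 (since 697 ≤ 715 < 783), so the first above is n = 18, value 783.

18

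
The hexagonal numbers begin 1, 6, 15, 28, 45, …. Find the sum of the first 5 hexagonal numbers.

95

Σ i(2i−1) = 2Σi² − Σi over i = 1..5.
Σi = 15 and Σi² = 55.
2·55 − 1·15 = 95.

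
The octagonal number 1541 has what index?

23

Set n(3n−2) = 1541, giving 3n² − 2n − 1541 = 0.
The discriminant is 4 + 12·1541 = 18496, and √18496 = 136.
So n = (2 + 136) / 6 = 138/6 = 23.
Check: 23·(3·23 − 2) = 1541. ✓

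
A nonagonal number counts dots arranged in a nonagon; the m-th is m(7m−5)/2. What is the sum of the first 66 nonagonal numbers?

Σ i(7i−5)/2 = (7Σi² − 5Σi) / 2 over i = 1..66.
Σi = 2211 and Σi² = 98021.
(7·98021 − 5·2211) / 2 = 675092/2 = 337546.

337546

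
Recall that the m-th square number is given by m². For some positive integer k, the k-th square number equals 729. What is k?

We need n² = 729, so n = √729 = 27.
Check: 27² = 729. ✓

27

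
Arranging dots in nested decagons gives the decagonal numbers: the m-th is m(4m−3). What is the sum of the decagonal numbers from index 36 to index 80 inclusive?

628050

Σ i(4i−3) = 4Σi² − 3Σi over i = 36..80.
Σi = 3240 − 630 = 2610 and Σi² = 173880 − 14910 = 158970.
4·158970 − 3·2610 = 628050.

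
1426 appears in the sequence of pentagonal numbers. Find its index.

Set n(3n−1)/2 = 1426, giving 3n² − n − 2852 = 0.
The discriminant is 1 + 24·1426 = 34225, and √34225 = 185.
So n = (1 + 185) / 6 = 186/6 = 31.
Check: 31·(3·31 − 1)/2 = 1426. ✓

31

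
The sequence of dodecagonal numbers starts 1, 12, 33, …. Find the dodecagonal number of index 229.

The 229th dodecagonal number is n(5n−4) with n = 229.
229·(5·229 − 4) = 229·1141 = 261289.

261289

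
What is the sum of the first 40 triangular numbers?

11480

Σ i(i+1)/2 = (Σi² + Σi) / 2 over i = 1..40.
Σi = 820 and Σi² = 22140.
(1·22140 + 1·820) / 2 = 22960/2 = 11480.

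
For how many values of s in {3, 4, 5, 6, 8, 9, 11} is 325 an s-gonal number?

s = 3: P(3, 25) = 325. ✓
s = 4: P(4, 18) = 324 and P(4, 19) = 361; 325 is not s-gonal.
s = 5: P(5, 14) = 287 and P(5, 15) = 330; 325 is not s-gonal.
s = 6: P(6, 13) = 325. ✓
s = 8: P(8, 10) = 280 and P(8, 11) = 341; 325 is not s-gonal.
s = 9: P(9, 10) = 325. ✓
s = 11: P(11, 8) = 260 and P(11, 9) = 333; 325 is not s-gonal.
Hits: s ∈ {3, 6, 9} → 3.

3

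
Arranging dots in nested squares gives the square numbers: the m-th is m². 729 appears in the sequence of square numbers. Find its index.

27

We need n² = 729, so n = √729 = 27.
Check: 27² = 729. ✓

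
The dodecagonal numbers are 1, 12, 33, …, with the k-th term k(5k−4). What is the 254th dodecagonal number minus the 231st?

55683

254·(5·254 − 4) = 321564 and 231·(5·231 − 4) = 265881.
Difference: 321564 − 265881 = 55683.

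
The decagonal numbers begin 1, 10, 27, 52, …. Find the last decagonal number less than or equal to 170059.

Solve n(4n−3) ≤ 170059 for integer n.
n = 206 gives 169126 ≤ 170059, while n = 207 gives 170775 > 170059; so the answer is 169126.

169126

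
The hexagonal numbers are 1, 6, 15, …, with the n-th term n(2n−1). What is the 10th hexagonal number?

The 10th hexagonal number is n(2n−1) with n = 10.
10·(2·10 − 1) = 10·19 = 190.

190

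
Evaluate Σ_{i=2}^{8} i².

Σ_{i=2}^{8} i² = 204 − 1 = 203.

203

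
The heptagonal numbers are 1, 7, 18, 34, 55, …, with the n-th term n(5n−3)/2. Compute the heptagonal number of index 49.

5929

The 49th heptagonal number is n(5n−3)/2 with n = 49.
49·(5·49 − 3)/2 = 49·242/2 = 49·121 = 5929.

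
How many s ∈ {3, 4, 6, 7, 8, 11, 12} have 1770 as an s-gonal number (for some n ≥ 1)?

s = 3: P(3, 59) = 1770. ✓
s = 4: P(4, 42) = 1764 and P(4, 43) = 1849; 1770 is not s-gonal.
s = 6: P(6, 30) = 1770. ✓
s = 7: P(7, 26) = 1651 and P(7, 27) = 1782; 1770 is not s-gonal.
s = 8: P(8, 24) = 1680 and P(8, 25) = 1825; 1770 is not s-gonal.
s = 11: P(11, 20) = 1730 and P(11, 21) = 1911; 1770 is not s-gonal.
s = 12: P(12, 19) = 1729 and P(12, 20) = 1920; 1770 is not s-gonal.
Hits: s ∈ {3, 6} → 2.

2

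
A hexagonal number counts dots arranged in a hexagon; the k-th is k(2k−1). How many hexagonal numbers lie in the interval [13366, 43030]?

The n-th hexagonal number is n(2n−1).
Smallest index with value ≥ 13366: n = 82 (giving 13366).
Largest index with value ≤ 43030: n = 146 (giving 42486).
Indices 82 through 146: 65 terms.

65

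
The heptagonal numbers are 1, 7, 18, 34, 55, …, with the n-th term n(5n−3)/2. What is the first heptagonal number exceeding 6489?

6682

Solve n(5n−3)/2 > 6489 for integer n.
The largest n with value ≤ 6489 is 51 (since 6426 ≤ 6489 < 6682), so the first above is n = 52, value 6682.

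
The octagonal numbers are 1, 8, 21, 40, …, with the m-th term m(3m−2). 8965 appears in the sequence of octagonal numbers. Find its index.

Set n(3n−2) = 8965, giving 3n² − 2n − 8965 = 0.
The discriminant is 4 + 12·8965 = 107584, and √107584 = 328.
So n = (2 + 328) / 6 = 330/6 = 55.

55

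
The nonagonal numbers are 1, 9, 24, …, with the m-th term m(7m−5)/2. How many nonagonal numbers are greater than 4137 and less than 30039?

58

The n-th nonagonal number is n(7n−5)/2.
Smallest index with value > 4137: n = 35 (giving 4200).
Largest index with value < 30039: n = 92 (giving 29394).
Indices 35 through 92: 58 terms.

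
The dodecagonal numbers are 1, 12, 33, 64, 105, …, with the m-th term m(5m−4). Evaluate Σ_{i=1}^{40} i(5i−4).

Σ i(5i−4) = 5Σi² − 4Σi over i = 1..40.
Σi = 820 and Σi² = 22140.
5·22140 − 4·820 = 107420.

107420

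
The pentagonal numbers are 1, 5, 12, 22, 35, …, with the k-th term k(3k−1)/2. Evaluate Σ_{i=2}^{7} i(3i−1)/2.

195

Σ i(3i−1)/2 = (3Σi² − Σi) / 2 over i = 2..7.
Σi = 28 − 1 = 27 and Σi² = 140 − 1 = 139.
(3·139 − 1·27) / 2 = 390/2 = 195.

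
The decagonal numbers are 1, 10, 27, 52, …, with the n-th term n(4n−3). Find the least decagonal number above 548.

637

Solve n(4n−3) > 548 for integer n.
The largest n with value ≤ 548 is 12 (since 540 ≤ 548 < 637), so the first above is n = 13, value 637.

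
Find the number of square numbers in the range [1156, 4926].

37

The n-th square number is n².
Smallest index with value ≥ 1156: n = 34 (giving 1156).
Largest index with value ≤ 4926: n = 70 (giving 4900).
Indices 34 through 70: 37 terms.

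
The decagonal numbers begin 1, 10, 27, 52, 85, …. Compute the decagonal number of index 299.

The 299th decagonal number is n(4n−3) with n = 299.
299·(4·299 − 3) = 299·1193 = 356707.

356707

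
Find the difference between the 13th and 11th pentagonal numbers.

71

13·(3·13 − 1)/2 = 247 and 11·(3·11 − 1)/2 = 176.
Difference: 247 − 176 = 71.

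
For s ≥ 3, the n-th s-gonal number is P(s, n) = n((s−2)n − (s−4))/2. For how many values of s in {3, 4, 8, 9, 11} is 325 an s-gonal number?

s = 3: P(3, 25) = 325. ✓
s = 4: P(4, 18) = 324 and P(4, 19) = 361; 325 is not s-gonal.
s = 8: P(8, 10) = 280 and P(8, 11) = 341; 325 is not s-gonal.
s = 9: P(9, 10) = 325. ✓
s = 11: P(11, 8) = 260 and P(11, 9) = 333; 325 is not s-gonal.
Hits: s ∈ {3, 9} → 2.

2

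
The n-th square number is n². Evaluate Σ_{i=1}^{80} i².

173880

Σ_{i=1}^{80} i² = 80·81·161/6 = 173880.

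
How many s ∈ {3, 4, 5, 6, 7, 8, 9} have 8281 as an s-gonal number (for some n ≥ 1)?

s = 3: P(3, 128) = 8256 and P(3, 129) = 8385; 8281 is not s-gonal.
s = 4: P(4, 91) = 8281. ✓
s = 5: P(5, 74) = 8177 and P(5, 75) = 8400; 8281 is not s-gonal.
s = 6: P(6, 64) = 8128 and P(6, 65) = 8385; 8281 is not s-gonal.
s = 7: P(7, 57) = 8037 and P(7, 58) = 8323; 8281 is not s-gonal.
s = 8: P(8, 52) = 8008 and P(8, 53) = 8321; 8281 is not s-gonal.
s = 9: P(9, 49) = 8281. ✓
Hits: s ∈ {4, 9} → 2.

2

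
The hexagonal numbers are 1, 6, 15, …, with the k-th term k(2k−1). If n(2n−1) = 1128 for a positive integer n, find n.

24

Set n(2n−1) = 1128, giving 2n² − n − 1128 = 0.
The discriminant is 1 + 8·1128 = 9025, and √9025 = 95.
So n = (1 + 95) / 4 = 96/4 = 24.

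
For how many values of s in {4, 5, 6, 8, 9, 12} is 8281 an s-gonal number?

2

s = 4: P(4, 91) = 8281. ✓
s = 5: P(5, 74) = 8177 and P(5, 75) = 8400; 8281 is not s-gonal.
s = 6: P(6, 64) = 8128 and P(6, 65) = 8385; 8281 is not s-gonal.
s = 8: P(8, 52) = 8008 and P(8, 53) = 8321; 8281 is not s-gonal.
s = 9: P(9, 49) = 8281. ✓
s = 12: P(12, 41) = 8241 and P(12, 42) = 8652; 8281 is not s-gonal.
Hits: s ∈ {4, 9} → 2.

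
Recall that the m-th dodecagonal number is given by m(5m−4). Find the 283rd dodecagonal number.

The 283rd dodecagonal number is n(5n−4) with n = 283.
283·(5·283 − 4) = 283·1411 = 399313.

399313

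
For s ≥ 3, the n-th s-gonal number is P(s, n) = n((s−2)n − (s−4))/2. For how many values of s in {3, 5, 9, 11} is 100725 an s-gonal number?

s = 3: P(3, 448) = 100576 and P(3, 449) = 101025; 100725 is not s-gonal.
s = 5: P(5, 259) = 100492 and P(5, 260) = 101270; 100725 is not s-gonal.
s = 9: P(9, 170) = 100725. ✓
s = 11: P(11, 150) = 100725. ✓
Hits: s ∈ {9, 11} → 2.

2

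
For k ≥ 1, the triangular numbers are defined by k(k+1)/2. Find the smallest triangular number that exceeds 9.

Solve n(n+1)/2 > 9 for integer n.
The largest n with value ≤ 9 is 3 (since 6 ≤ 9 < 10), so the first above is n = 4, value 10.

10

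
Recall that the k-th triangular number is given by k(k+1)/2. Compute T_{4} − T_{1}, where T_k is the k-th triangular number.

9

4·5/2 = 10 and 1·2/2 = 1.
Difference: 10 − 1 = 9.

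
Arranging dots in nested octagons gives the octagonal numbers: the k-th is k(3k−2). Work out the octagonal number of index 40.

4720

The 40th octagonal number is n(3n−2) with n = 40.
40·(3·40 − 2) = 40·118 = 4720.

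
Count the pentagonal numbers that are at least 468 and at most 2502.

The n-th pentagonal number is n(3n−1)/2.
Smallest index with value ≥ 468: n = 18 (giving 477).
Largest index with value ≤ 2502: n = 41 (giving 2501).
Indices 18 through 41: 24 terms.

24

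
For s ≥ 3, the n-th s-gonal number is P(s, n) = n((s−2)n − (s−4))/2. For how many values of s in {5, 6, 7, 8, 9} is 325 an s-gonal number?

s = 5: P(5, 14) = 287 and P(5, 15) = 330; 325 is not s-gonal.
s = 6: P(6, 13) = 325. ✓
s = 7: P(7, 11) = 286 and P(7, 12) = 342; 325 is not s-gonal.
s = 8: P(8, 10) = 280 and P(8, 11) = 341; 325 is not s-gonal.
s = 9: P(9, 10) = 325. ✓
Hits: s ∈ {6, 9} → 2.

2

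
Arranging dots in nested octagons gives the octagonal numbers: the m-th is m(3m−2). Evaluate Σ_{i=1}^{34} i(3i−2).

39865

Σ i(3i−2) = 3Σi² − 2Σi over i = 1..34.
Σi = 595 and Σi² = 13685.
3·13685 − 2·595 = 39865.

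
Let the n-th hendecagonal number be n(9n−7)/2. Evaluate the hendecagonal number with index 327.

480036

The 327th hendecagonal number is n(9n−7)/2 with n = 327.
327·(9·327 − 7)/2 = 327·2936/2 = 327·1468 = 480036.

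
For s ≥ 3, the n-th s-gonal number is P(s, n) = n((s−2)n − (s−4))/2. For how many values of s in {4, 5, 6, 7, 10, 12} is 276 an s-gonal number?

1

s = 4: P(4, 16) = 256 and P(4, 17) = 289; 276 is not s-gonal.
s = 5: P(5, 13) = 247 and P(5, 14) = 287; 276 is not s-gonal.
s = 6: P(6, 12) = 276. ✓
s = 7: P(7, 10) = 235 and P(7, 11) = 286; 276 is not s-gonal.
s = 10: P(10, 8) = 232 and P(10, 9) = 297; 276 is not s-gonal.
s = 12: P(12, 7) = 217 and P(12, 8) = 288; 276 is not s-gonal.
Hits: s ∈ {6} → 1.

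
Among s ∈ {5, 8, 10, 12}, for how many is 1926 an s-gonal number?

s = 5: P(5, 36) = 1926. ✓
s = 8: P(8, 25) = 1825 and P(8, 26) = 1976; 1926 is not s-gonal.
s = 10: P(10, 22) = 1870 and P(10, 23) = 2047; 1926 is not s-gonal.
s = 12: P(12, 20) = 1920 and P(12, 21) = 2121; 1926 is not s-gonal.
Hits: s ∈ {5} → 1.

1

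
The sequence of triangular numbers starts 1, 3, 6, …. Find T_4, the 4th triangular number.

4·5/2 = 20/2 = 10.

10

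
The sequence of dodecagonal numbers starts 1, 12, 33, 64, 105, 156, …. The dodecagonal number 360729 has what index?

Set n(5n−4) = 360729, giving 5n² − 4n − 360729 = 0.
The discriminant is 16 + 20·360729 = 7214596, and √7214596 = 2686.
So n = (4 + 2686) / 10 = 2690/10 = 269.

269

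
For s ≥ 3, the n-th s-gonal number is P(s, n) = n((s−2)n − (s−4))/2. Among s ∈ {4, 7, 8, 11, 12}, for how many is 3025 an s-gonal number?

s = 4: P(4, 55) = 3025. ✓
s = 7: P(7, 35) = 3010 and P(7, 36) = 3186; 3025 is not s-gonal.
s = 8: P(8, 32) = 3008 and P(8, 33) = 3201; 3025 is not s-gonal.
s = 11: P(11, 26) = 2951 and P(11, 27) = 3186; 3025 is not s-gonal.
s = 12: P(12, 25) = 3025. ✓
Hits: s ∈ {4, 12} → 2.

2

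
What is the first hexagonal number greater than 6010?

Solve n(2n−1) > 6010 for integer n.
The largest n with value ≤ 6010 is 55 (since 5995 ≤ 6010 < 6216), so the first above is n = 56, value 6216.

6216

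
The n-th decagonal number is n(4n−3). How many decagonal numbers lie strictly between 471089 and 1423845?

The n-th decagonal number is n(4n−3).
Smallest index with value > 471089: n = 344 (giving 472312).
Largest index with value < 1423845: n = 596 (giving 1419076).
Indices 344 through 596: 253 terms.

253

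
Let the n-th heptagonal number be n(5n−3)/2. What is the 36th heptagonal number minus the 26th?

36·(5·36 − 3)/2 = 3186 and 26·(5·26 − 3)/2 = 1651.
Difference: 3186 − 1651 = 1535.

1535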